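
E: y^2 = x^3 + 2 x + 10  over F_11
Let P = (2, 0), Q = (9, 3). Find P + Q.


P != Q, so use the chord formula.
s = (y2 - y1) / (x2 - x1) = (3) / (7) mod 11 = 2
x3 = s^2 - x1 - x2 mod 11 = 2^2 - 2 - 9 = 4
y3 = s (x1 - x3) - y1 mod 11 = 2 * (2 - 4) - 0 = 7

P + Q = (4, 7)


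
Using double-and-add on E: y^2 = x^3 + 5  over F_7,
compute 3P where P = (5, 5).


k = 3 = 11_2 (binary, LSB first: 11)
Double-and-add from P = (5, 5):
  bit 0 = 1: acc = O + (5, 5) = (5, 5)
  bit 1 = 1: acc = (5, 5) + (6, 5) = (3, 2)

3P = (3, 2)


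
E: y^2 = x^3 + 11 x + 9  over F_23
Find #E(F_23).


For each x in F_23, count y with y^2 = x^3 + 11 x + 9 mod 23:
  x = 0: RHS = 9, y in [3, 20]  -> 2 point(s)
  x = 2: RHS = 16, y in [4, 19]  -> 2 point(s)
  x = 3: RHS = 0, y in [0]  -> 1 point(s)
  x = 4: RHS = 2, y in [5, 18]  -> 2 point(s)
  x = 9: RHS = 9, y in [3, 20]  -> 2 point(s)
  x = 11: RHS = 12, y in [9, 14]  -> 2 point(s)
  x = 12: RHS = 6, y in [11, 12]  -> 2 point(s)
  x = 13: RHS = 3, y in [7, 16]  -> 2 point(s)
  x = 14: RHS = 9, y in [3, 20]  -> 2 point(s)
  x = 16: RHS = 3, y in [7, 16]  -> 2 point(s)
  x = 17: RHS = 3, y in [7, 16]  -> 2 point(s)
  x = 18: RHS = 13, y in [6, 17]  -> 2 point(s)
  x = 19: RHS = 16, y in [4, 19]  -> 2 point(s)
  x = 20: RHS = 18, y in [8, 15]  -> 2 point(s)
  x = 21: RHS = 2, y in [5, 18]  -> 2 point(s)
Affine points: 29. Add the point at infinity: total = 30.

#E(F_23) = 30


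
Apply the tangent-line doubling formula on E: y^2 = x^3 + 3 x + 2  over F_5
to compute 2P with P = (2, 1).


Doubling: s = (3 x1^2 + a) / (2 y1)
s = (3*2^2 + 3) / (2*1) mod 5 = 0
x3 = s^2 - 2 x1 mod 5 = 0^2 - 2*2 = 1
y3 = s (x1 - x3) - y1 mod 5 = 0 * (2 - 1) - 1 = 4

2P = (1, 4)


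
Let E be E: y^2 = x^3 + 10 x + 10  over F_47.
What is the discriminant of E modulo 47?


4 a^3 + 27 b^2 = 4*10^3 + 27*10^2 = 4000 + 2700 = 6700
Delta = -16 * (6700) = -107200
Delta mod 47 = 7

Delta = 7 (mod 47)


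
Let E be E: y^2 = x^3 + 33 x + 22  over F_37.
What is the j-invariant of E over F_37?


Delta = -16(4 a^3 + 27 b^2) mod 37 = 25
-1728 * (4 a)^3 = -1728 * (4*33)^3 mod 37 = 10
j = 10 * 25^(-1) mod 37 = 30

j = 30 (mod 37)


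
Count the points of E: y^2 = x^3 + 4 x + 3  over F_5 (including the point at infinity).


For each x in F_5, count y with y^2 = x^3 + 4 x + 3 mod 5:
  x = 2: RHS = 4, y in [2, 3]  -> 2 point(s)
Affine points: 2. Add the point at infinity: total = 3.

#E(F_5) = 3


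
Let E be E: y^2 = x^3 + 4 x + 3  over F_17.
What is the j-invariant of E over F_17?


Delta = -16(4 a^3 + 27 b^2) mod 17 = 6
-1728 * (4 a)^3 = -1728 * (4*4)^3 mod 17 = 11
j = 11 * 6^(-1) mod 17 = 16

j = 16 (mod 17)


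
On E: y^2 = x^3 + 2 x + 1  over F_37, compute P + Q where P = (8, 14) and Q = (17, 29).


P != Q, so use the chord formula.
s = (y2 - y1) / (x2 - x1) = (15) / (9) mod 37 = 14
x3 = s^2 - x1 - x2 mod 37 = 14^2 - 8 - 17 = 23
y3 = s (x1 - x3) - y1 mod 37 = 14 * (8 - 23) - 14 = 35

P + Q = (23, 35)


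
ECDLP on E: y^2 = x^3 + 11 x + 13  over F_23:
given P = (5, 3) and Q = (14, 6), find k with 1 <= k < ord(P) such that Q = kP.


Enumerate multiples of P until we hit Q = (14, 6):
  1P = (5, 3)
  2P = (14, 6)
Match found at i = 2.

k = 2


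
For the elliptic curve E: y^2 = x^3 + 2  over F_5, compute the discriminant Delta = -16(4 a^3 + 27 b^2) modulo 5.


4 a^3 + 27 b^2 = 4*0^3 + 27*2^2 = 0 + 108 = 108
Delta = -16 * (108) = -1728
Delta mod 5 = 2

Delta = 2 (mod 5)


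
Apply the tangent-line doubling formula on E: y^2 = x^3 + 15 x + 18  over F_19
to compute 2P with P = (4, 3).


Doubling: s = (3 x1^2 + a) / (2 y1)
s = (3*4^2 + 15) / (2*3) mod 19 = 1
x3 = s^2 - 2 x1 mod 19 = 1^2 - 2*4 = 12
y3 = s (x1 - x3) - y1 mod 19 = 1 * (4 - 12) - 3 = 8

2P = (12, 8)


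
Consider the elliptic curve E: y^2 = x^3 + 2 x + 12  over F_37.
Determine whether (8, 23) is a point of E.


Check whether y^2 = x^3 + 2 x + 12 (mod 37) for (x, y) = (8, 23).
LHS: y^2 = 23^2 mod 37 = 11
RHS: x^3 + 2 x + 12 = 8^3 + 2*8 + 12 mod 37 = 22
LHS != RHS

No, not on the curve


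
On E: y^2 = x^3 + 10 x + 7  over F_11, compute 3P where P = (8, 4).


k = 3 = 11_2 (binary, LSB first: 11)
Double-and-add from P = (8, 4):
  bit 0 = 1: acc = O + (8, 4) = (8, 4)
  bit 1 = 1: acc = (8, 4) + (9, 1) = (3, 3)

3P = (3, 3)


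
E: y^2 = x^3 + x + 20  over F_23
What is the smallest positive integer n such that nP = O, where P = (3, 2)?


Compute successive multiples of P until we hit O:
  1P = (3, 2)
  2P = (20, 17)
  3P = (12, 9)
  4P = (14, 15)
  5P = (15, 11)
  6P = (7, 18)
  7P = (6, 9)
  8P = (22, 15)
  ... (continuing to 21P)
  21P = O

ord(P) = 21


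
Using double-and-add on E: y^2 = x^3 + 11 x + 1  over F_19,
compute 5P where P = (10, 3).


k = 5 = 101_2 (binary, LSB first: 101)
Double-and-add from P = (10, 3):
  bit 0 = 1: acc = O + (10, 3) = (10, 3)
  bit 1 = 0: acc unchanged = (10, 3)
  bit 2 = 1: acc = (10, 3) + (13, 17) = (3, 17)

5P = (3, 17)


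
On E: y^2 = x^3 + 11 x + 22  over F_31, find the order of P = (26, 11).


Compute successive multiples of P until we hit O:
  1P = (26, 11)
  2P = (24, 25)
  3P = (30, 17)
  4P = (16, 4)
  5P = (27, 10)
  6P = (10, 4)
  7P = (5, 4)
  8P = (7, 16)
  ... (continuing to 17P)
  17P = O

ord(P) = 17


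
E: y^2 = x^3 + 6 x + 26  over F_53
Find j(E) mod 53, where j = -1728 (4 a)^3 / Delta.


Delta = -16(4 a^3 + 27 b^2) mod 53 = 7
-1728 * (4 a)^3 = -1728 * (4*6)^3 mod 53 = 23
j = 23 * 7^(-1) mod 53 = 26

j = 26 (mod 53)


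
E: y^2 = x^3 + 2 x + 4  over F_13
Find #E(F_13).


For each x in F_13, count y with y^2 = x^3 + 2 x + 4 mod 13:
  x = 0: RHS = 4, y in [2, 11]  -> 2 point(s)
  x = 2: RHS = 3, y in [4, 9]  -> 2 point(s)
  x = 5: RHS = 9, y in [3, 10]  -> 2 point(s)
  x = 7: RHS = 10, y in [6, 7]  -> 2 point(s)
  x = 8: RHS = 12, y in [5, 8]  -> 2 point(s)
  x = 9: RHS = 10, y in [6, 7]  -> 2 point(s)
  x = 10: RHS = 10, y in [6, 7]  -> 2 point(s)
  x = 12: RHS = 1, y in [1, 12]  -> 2 point(s)
Affine points: 16. Add the point at infinity: total = 17.

#E(F_13) = 17


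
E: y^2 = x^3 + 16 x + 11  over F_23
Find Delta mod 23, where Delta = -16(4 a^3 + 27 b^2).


4 a^3 + 27 b^2 = 4*16^3 + 27*11^2 = 16384 + 3267 = 19651
Delta = -16 * (19651) = -314416
Delta mod 23 = 17

Delta = 17 (mod 23)


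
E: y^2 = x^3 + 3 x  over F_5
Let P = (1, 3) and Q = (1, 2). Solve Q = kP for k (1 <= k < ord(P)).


Enumerate multiples of P until we hit Q = (1, 2):
  1P = (1, 3)
  2P = (4, 4)
  3P = (4, 1)
  4P = (1, 2)
Match found at i = 4.

k = 4


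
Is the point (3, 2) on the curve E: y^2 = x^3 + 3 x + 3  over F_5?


Check whether y^2 = x^3 + 3 x + 3 (mod 5) for (x, y) = (3, 2).
LHS: y^2 = 2^2 mod 5 = 4
RHS: x^3 + 3 x + 3 = 3^3 + 3*3 + 3 mod 5 = 4
LHS = RHS

Yes, on the curve


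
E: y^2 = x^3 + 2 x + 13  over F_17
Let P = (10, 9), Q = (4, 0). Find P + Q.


P != Q, so use the chord formula.
s = (y2 - y1) / (x2 - x1) = (8) / (11) mod 17 = 10
x3 = s^2 - x1 - x2 mod 17 = 10^2 - 10 - 4 = 1
y3 = s (x1 - x3) - y1 mod 17 = 10 * (10 - 1) - 9 = 13

P + Q = (1, 13)


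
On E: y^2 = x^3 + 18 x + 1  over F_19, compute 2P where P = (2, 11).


Doubling: s = (3 x1^2 + a) / (2 y1)
s = (3*2^2 + 18) / (2*11) mod 19 = 10
x3 = s^2 - 2 x1 mod 19 = 10^2 - 2*2 = 1
y3 = s (x1 - x3) - y1 mod 19 = 10 * (2 - 1) - 11 = 18

2P = (1, 18)


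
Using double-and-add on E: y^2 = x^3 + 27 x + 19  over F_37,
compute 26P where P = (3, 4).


k = 26 = 11010_2 (binary, LSB first: 01011)
Double-and-add from P = (3, 4):
  bit 0 = 0: acc unchanged = O
  bit 1 = 1: acc = O + (28, 3) = (28, 3)
  bit 2 = 0: acc unchanged = (28, 3)
  bit 3 = 1: acc = (28, 3) + (20, 30) = (16, 12)
  bit 4 = 1: acc = (16, 12) + (7, 12) = (14, 25)

26P = (14, 25)


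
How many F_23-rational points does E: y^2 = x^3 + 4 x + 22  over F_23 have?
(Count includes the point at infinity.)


For each x in F_23, count y with y^2 = x^3 + 4 x + 22 mod 23:
  x = 1: RHS = 4, y in [2, 21]  -> 2 point(s)
  x = 5: RHS = 6, y in [11, 12]  -> 2 point(s)
  x = 6: RHS = 9, y in [3, 20]  -> 2 point(s)
  x = 7: RHS = 2, y in [5, 18]  -> 2 point(s)
  x = 10: RHS = 4, y in [2, 21]  -> 2 point(s)
  x = 12: RHS = 4, y in [2, 21]  -> 2 point(s)
  x = 14: RHS = 16, y in [4, 19]  -> 2 point(s)
  x = 17: RHS = 12, y in [9, 14]  -> 2 point(s)
  x = 20: RHS = 6, y in [11, 12]  -> 2 point(s)
  x = 21: RHS = 6, y in [11, 12]  -> 2 point(s)
Affine points: 20. Add the point at infinity: total = 21.

#E(F_23) = 21


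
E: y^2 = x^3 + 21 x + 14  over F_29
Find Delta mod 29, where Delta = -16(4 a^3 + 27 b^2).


4 a^3 + 27 b^2 = 4*21^3 + 27*14^2 = 37044 + 5292 = 42336
Delta = -16 * (42336) = -677376
Delta mod 29 = 6

Delta = 6 (mod 29)


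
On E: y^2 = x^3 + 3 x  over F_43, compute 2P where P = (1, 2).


Doubling: s = (3 x1^2 + a) / (2 y1)
s = (3*1^2 + 3) / (2*2) mod 43 = 23
x3 = s^2 - 2 x1 mod 43 = 23^2 - 2*1 = 11
y3 = s (x1 - x3) - y1 mod 43 = 23 * (1 - 11) - 2 = 26

2P = (11, 26)


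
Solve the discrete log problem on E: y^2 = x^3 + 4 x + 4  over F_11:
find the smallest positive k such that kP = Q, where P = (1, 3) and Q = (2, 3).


Enumerate multiples of P until we hit Q = (2, 3):
  1P = (1, 3)
  2P = (7, 1)
  3P = (8, 3)
  4P = (2, 8)
  5P = (0, 2)
  6P = (0, 9)
  7P = (2, 3)
Match found at i = 7.

k = 7


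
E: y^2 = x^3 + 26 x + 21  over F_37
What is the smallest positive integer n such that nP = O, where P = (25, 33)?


Compute successive multiples of P until we hit O:
  1P = (25, 33)
  2P = (34, 29)
  3P = (12, 27)
  4P = (7, 18)
  5P = (17, 23)
  6P = (22, 17)
  7P = (2, 28)
  8P = (19, 23)
  ... (continuing to 41P)
  41P = O

ord(P) = 41


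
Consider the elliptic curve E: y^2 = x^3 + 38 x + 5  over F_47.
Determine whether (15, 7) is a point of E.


Check whether y^2 = x^3 + 38 x + 5 (mod 47) for (x, y) = (15, 7).
LHS: y^2 = 7^2 mod 47 = 2
RHS: x^3 + 38 x + 5 = 15^3 + 38*15 + 5 mod 47 = 2
LHS = RHS

Yes, on the curve


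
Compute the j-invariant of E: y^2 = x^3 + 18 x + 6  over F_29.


Delta = -16(4 a^3 + 27 b^2) mod 29 = 3
-1728 * (4 a)^3 = -1728 * (4*18)^3 mod 29 = 13
j = 13 * 3^(-1) mod 29 = 14

j = 14 (mod 29)


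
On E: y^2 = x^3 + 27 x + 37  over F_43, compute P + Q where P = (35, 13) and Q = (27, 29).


P != Q, so use the chord formula.
s = (y2 - y1) / (x2 - x1) = (16) / (35) mod 43 = 41
x3 = s^2 - x1 - x2 mod 43 = 41^2 - 35 - 27 = 28
y3 = s (x1 - x3) - y1 mod 43 = 41 * (35 - 28) - 13 = 16

P + Q = (28, 16)


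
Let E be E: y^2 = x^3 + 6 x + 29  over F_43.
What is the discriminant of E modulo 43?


4 a^3 + 27 b^2 = 4*6^3 + 27*29^2 = 864 + 22707 = 23571
Delta = -16 * (23571) = -377136
Delta mod 43 = 17

Delta = 17 (mod 43)


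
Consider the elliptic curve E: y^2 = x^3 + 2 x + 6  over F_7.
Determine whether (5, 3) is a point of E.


Check whether y^2 = x^3 + 2 x + 6 (mod 7) for (x, y) = (5, 3).
LHS: y^2 = 3^2 mod 7 = 2
RHS: x^3 + 2 x + 6 = 5^3 + 2*5 + 6 mod 7 = 1
LHS != RHS

No, not on the curve


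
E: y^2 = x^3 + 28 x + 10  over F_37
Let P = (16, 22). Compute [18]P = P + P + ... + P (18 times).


k = 18 = 10010_2 (binary, LSB first: 01001)
Double-and-add from P = (16, 22):
  bit 0 = 0: acc unchanged = O
  bit 1 = 1: acc = O + (32, 35) = (32, 35)
  bit 2 = 0: acc unchanged = (32, 35)
  bit 3 = 0: acc unchanged = (32, 35)
  bit 4 = 1: acc = (32, 35) + (28, 18) = (2, 0)

18P = (2, 0)


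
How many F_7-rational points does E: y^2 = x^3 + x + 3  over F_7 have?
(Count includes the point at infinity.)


For each x in F_7, count y with y^2 = x^3 + 1 x + 3 mod 7:
  x = 4: RHS = 1, y in [1, 6]  -> 2 point(s)
  x = 5: RHS = 0, y in [0]  -> 1 point(s)
  x = 6: RHS = 1, y in [1, 6]  -> 2 point(s)
Affine points: 5. Add the point at infinity: total = 6.

#E(F_7) = 6


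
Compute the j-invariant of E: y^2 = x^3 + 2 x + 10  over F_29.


Delta = -16(4 a^3 + 27 b^2) mod 29 = 20
-1728 * (4 a)^3 = -1728 * (4*2)^3 mod 29 = 25
j = 25 * 20^(-1) mod 29 = 23

j = 23 (mod 29)


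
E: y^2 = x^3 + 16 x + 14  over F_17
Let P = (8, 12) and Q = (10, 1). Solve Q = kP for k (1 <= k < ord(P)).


Enumerate multiples of P until we hit Q = (10, 1):
  1P = (8, 12)
  2P = (10, 16)
  3P = (3, 15)
  4P = (5, 10)
  5P = (12, 8)
  6P = (15, 12)
  7P = (11, 5)
  8P = (11, 12)
  9P = (15, 5)
  10P = (12, 9)
  11P = (5, 7)
  12P = (3, 2)
  13P = (10, 1)
Match found at i = 13.

k = 13


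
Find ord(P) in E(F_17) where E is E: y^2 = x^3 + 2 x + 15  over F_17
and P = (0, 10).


Compute successive multiples of P until we hit O:
  1P = (0, 10)
  2P = (8, 13)
  3P = (11, 5)
  4P = (10, 10)
  5P = (7, 7)
  6P = (14, 13)
  7P = (4, 11)
  8P = (12, 4)
  ... (continuing to 19P)
  19P = O

ord(P) = 19


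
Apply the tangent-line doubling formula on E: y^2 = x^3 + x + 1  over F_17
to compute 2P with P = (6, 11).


Doubling: s = (3 x1^2 + a) / (2 y1)
s = (3*6^2 + 1) / (2*11) mod 17 = 15
x3 = s^2 - 2 x1 mod 17 = 15^2 - 2*6 = 9
y3 = s (x1 - x3) - y1 mod 17 = 15 * (6 - 9) - 11 = 12

2P = (9, 12)


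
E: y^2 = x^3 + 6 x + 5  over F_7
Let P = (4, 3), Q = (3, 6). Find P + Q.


P != Q, so use the chord formula.
s = (y2 - y1) / (x2 - x1) = (3) / (6) mod 7 = 4
x3 = s^2 - x1 - x2 mod 7 = 4^2 - 4 - 3 = 2
y3 = s (x1 - x3) - y1 mod 7 = 4 * (4 - 2) - 3 = 5

P + Q = (2, 5)


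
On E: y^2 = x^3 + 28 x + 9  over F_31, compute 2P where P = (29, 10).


Doubling: s = (3 x1^2 + a) / (2 y1)
s = (3*29^2 + 28) / (2*10) mod 31 = 2
x3 = s^2 - 2 x1 mod 31 = 2^2 - 2*29 = 8
y3 = s (x1 - x3) - y1 mod 31 = 2 * (29 - 8) - 10 = 1

2P = (8, 1)


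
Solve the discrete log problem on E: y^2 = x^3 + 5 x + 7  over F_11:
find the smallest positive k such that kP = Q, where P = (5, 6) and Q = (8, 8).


Enumerate multiples of P until we hit Q = (8, 8):
  1P = (5, 6)
  2P = (10, 1)
  3P = (8, 8)
Match found at i = 3.

k = 3


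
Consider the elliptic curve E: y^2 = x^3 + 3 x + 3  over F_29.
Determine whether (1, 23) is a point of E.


Check whether y^2 = x^3 + 3 x + 3 (mod 29) for (x, y) = (1, 23).
LHS: y^2 = 23^2 mod 29 = 7
RHS: x^3 + 3 x + 3 = 1^3 + 3*1 + 3 mod 29 = 7
LHS = RHS

Yes, on the curve


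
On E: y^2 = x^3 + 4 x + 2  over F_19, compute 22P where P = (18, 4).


k = 22 = 10110_2 (binary, LSB first: 01101)
Double-and-add from P = (18, 4):
  bit 0 = 0: acc unchanged = O
  bit 1 = 1: acc = O + (9, 11) = (9, 11)
  bit 2 = 1: acc = (9, 11) + (1, 8) = (13, 16)
  bit 3 = 0: acc unchanged = (13, 16)
  bit 4 = 1: acc = (13, 16) + (15, 13) = (17, 9)

22P = (17, 9)


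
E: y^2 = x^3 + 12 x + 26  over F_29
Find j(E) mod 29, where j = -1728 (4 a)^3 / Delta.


Delta = -16(4 a^3 + 27 b^2) mod 29 = 12
-1728 * (4 a)^3 = -1728 * (4*12)^3 mod 29 = 6
j = 6 * 12^(-1) mod 29 = 15

j = 15 (mod 29)


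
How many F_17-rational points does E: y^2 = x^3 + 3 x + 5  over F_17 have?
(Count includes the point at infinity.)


For each x in F_17, count y with y^2 = x^3 + 3 x + 5 mod 17:
  x = 1: RHS = 9, y in [3, 14]  -> 2 point(s)
  x = 2: RHS = 2, y in [6, 11]  -> 2 point(s)
  x = 4: RHS = 13, y in [8, 9]  -> 2 point(s)
  x = 5: RHS = 9, y in [3, 14]  -> 2 point(s)
  x = 6: RHS = 1, y in [1, 16]  -> 2 point(s)
  x = 9: RHS = 13, y in [8, 9]  -> 2 point(s)
  x = 10: RHS = 15, y in [7, 10]  -> 2 point(s)
  x = 11: RHS = 9, y in [3, 14]  -> 2 point(s)
  x = 12: RHS = 1, y in [1, 16]  -> 2 point(s)
  x = 15: RHS = 8, y in [5, 12]  -> 2 point(s)
  x = 16: RHS = 1, y in [1, 16]  -> 2 point(s)
Affine points: 22. Add the point at infinity: total = 23.

#E(F_17) = 23


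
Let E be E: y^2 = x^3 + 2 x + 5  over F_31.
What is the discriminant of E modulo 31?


4 a^3 + 27 b^2 = 4*2^3 + 27*5^2 = 32 + 675 = 707
Delta = -16 * (707) = -11312
Delta mod 31 = 3

Delta = 3 (mod 31)


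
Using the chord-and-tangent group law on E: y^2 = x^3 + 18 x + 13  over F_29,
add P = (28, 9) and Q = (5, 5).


P != Q, so use the chord formula.
s = (y2 - y1) / (x2 - x1) = (25) / (6) mod 29 = 9
x3 = s^2 - x1 - x2 mod 29 = 9^2 - 28 - 5 = 19
y3 = s (x1 - x3) - y1 mod 29 = 9 * (28 - 19) - 9 = 14

P + Q = (19, 14)


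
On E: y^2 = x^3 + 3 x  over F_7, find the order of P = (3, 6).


Compute successive multiples of P until we hit O:
  1P = (3, 6)
  2P = (2, 0)
  3P = (3, 1)
  4P = O

ord(P) = 4


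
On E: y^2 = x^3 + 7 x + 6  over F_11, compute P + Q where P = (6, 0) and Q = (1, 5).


P != Q, so use the chord formula.
s = (y2 - y1) / (x2 - x1) = (5) / (6) mod 11 = 10
x3 = s^2 - x1 - x2 mod 11 = 10^2 - 6 - 1 = 5
y3 = s (x1 - x3) - y1 mod 11 = 10 * (6 - 5) - 0 = 10

P + Q = (5, 10)


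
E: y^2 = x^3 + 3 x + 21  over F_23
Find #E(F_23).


For each x in F_23, count y with y^2 = x^3 + 3 x + 21 mod 23:
  x = 1: RHS = 2, y in [5, 18]  -> 2 point(s)
  x = 2: RHS = 12, y in [9, 14]  -> 2 point(s)
  x = 5: RHS = 0, y in [0]  -> 1 point(s)
  x = 6: RHS = 2, y in [5, 18]  -> 2 point(s)
  x = 9: RHS = 18, y in [8, 15]  -> 2 point(s)
  x = 10: RHS = 16, y in [4, 19]  -> 2 point(s)
  x = 13: RHS = 3, y in [7, 16]  -> 2 point(s)
  x = 14: RHS = 1, y in [1, 22]  -> 2 point(s)
  x = 16: RHS = 2, y in [5, 18]  -> 2 point(s)
  x = 20: RHS = 8, y in [10, 13]  -> 2 point(s)
Affine points: 19. Add the point at infinity: total = 20.

#E(F_23) = 20


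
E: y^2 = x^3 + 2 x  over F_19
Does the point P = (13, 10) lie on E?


Check whether y^2 = x^3 + 2 x + 0 (mod 19) for (x, y) = (13, 10).
LHS: y^2 = 10^2 mod 19 = 5
RHS: x^3 + 2 x + 0 = 13^3 + 2*13 + 0 mod 19 = 0
LHS != RHS

No, not on the curve


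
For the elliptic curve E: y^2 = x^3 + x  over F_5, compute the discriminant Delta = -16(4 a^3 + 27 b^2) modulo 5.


4 a^3 + 27 b^2 = 4*1^3 + 27*0^2 = 4 + 0 = 4
Delta = -16 * (4) = -64
Delta mod 5 = 1

Delta = 1 (mod 5)


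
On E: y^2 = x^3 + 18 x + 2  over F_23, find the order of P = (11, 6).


Compute successive multiples of P until we hit O:
  1P = (11, 6)
  2P = (10, 20)
  3P = (14, 13)
  4P = (6, 21)
  5P = (15, 6)
  6P = (20, 17)
  7P = (4, 0)
  8P = (20, 6)
  ... (continuing to 14P)
  14P = O

ord(P) = 14


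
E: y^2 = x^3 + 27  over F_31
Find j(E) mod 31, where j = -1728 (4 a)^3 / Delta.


Delta = -16(4 a^3 + 27 b^2) mod 31 = 1
-1728 * (4 a)^3 = -1728 * (4*0)^3 mod 31 = 0
j = 0 * 1^(-1) mod 31 = 0

j = 0 (mod 31)


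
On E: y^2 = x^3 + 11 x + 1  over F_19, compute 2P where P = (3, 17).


k = 2 = 10_2 (binary, LSB first: 01)
Double-and-add from P = (3, 17):
  bit 0 = 0: acc unchanged = O
  bit 1 = 1: acc = O + (13, 2) = (13, 2)

2P = (13, 2)


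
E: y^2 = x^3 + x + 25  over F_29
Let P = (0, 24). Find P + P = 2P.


Doubling: s = (3 x1^2 + a) / (2 y1)
s = (3*0^2 + 1) / (2*24) mod 29 = 26
x3 = s^2 - 2 x1 mod 29 = 26^2 - 2*0 = 9
y3 = s (x1 - x3) - y1 mod 29 = 26 * (0 - 9) - 24 = 3

2P = (9, 3)


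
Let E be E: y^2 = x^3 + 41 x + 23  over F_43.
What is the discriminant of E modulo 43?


4 a^3 + 27 b^2 = 4*41^3 + 27*23^2 = 275684 + 14283 = 289967
Delta = -16 * (289967) = -4639472
Delta mod 43 = 13

Delta = 13 (mod 43)


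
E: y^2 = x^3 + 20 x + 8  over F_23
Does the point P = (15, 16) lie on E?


Check whether y^2 = x^3 + 20 x + 8 (mod 23) for (x, y) = (15, 16).
LHS: y^2 = 16^2 mod 23 = 3
RHS: x^3 + 20 x + 8 = 15^3 + 20*15 + 8 mod 23 = 3
LHS = RHS

Yes, on the curve


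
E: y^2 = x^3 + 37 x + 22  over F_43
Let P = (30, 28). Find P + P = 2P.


Doubling: s = (3 x1^2 + a) / (2 y1)
s = (3*30^2 + 37) / (2*28) mod 43 = 22
x3 = s^2 - 2 x1 mod 43 = 22^2 - 2*30 = 37
y3 = s (x1 - x3) - y1 mod 43 = 22 * (30 - 37) - 28 = 33

2P = (37, 33)


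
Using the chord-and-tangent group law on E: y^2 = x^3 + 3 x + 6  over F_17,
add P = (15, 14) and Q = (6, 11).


P != Q, so use the chord formula.
s = (y2 - y1) / (x2 - x1) = (14) / (8) mod 17 = 6
x3 = s^2 - x1 - x2 mod 17 = 6^2 - 15 - 6 = 15
y3 = s (x1 - x3) - y1 mod 17 = 6 * (15 - 15) - 14 = 3

P + Q = (15, 3)


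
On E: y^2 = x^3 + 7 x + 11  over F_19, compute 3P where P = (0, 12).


k = 3 = 11_2 (binary, LSB first: 11)
Double-and-add from P = (0, 12):
  bit 0 = 1: acc = O + (0, 12) = (0, 12)
  bit 1 = 1: acc = (0, 12) + (5, 0) = (0, 7)

3P = (0, 7)


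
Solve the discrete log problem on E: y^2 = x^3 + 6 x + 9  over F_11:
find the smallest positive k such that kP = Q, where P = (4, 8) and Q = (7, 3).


Enumerate multiples of P until we hit Q = (7, 3):
  1P = (4, 8)
  2P = (7, 8)
  3P = (0, 3)
  4P = (1, 4)
  5P = (9, 0)
  6P = (1, 7)
  7P = (0, 8)
  8P = (7, 3)
Match found at i = 8.

k = 8


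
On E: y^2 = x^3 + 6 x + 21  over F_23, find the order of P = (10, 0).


Compute successive multiples of P until we hit O:
  1P = (10, 0)
  2P = O

ord(P) = 2


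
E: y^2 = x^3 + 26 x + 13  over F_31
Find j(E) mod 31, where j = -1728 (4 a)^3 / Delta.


Delta = -16(4 a^3 + 27 b^2) mod 31 = 30
-1728 * (4 a)^3 = -1728 * (4*26)^3 mod 31 = 15
j = 15 * 30^(-1) mod 31 = 16

j = 16 (mod 31)


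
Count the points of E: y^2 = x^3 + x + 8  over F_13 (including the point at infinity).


For each x in F_13, count y with y^2 = x^3 + 1 x + 8 mod 13:
  x = 1: RHS = 10, y in [6, 7]  -> 2 point(s)
  x = 3: RHS = 12, y in [5, 8]  -> 2 point(s)
  x = 6: RHS = 9, y in [3, 10]  -> 2 point(s)
  x = 10: RHS = 4, y in [2, 11]  -> 2 point(s)
Affine points: 8. Add the point at infinity: total = 9.

#E(F_13) = 9


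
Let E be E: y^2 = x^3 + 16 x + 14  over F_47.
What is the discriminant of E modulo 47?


4 a^3 + 27 b^2 = 4*16^3 + 27*14^2 = 16384 + 5292 = 21676
Delta = -16 * (21676) = -346816
Delta mod 47 = 44

Delta = 44 (mod 47)


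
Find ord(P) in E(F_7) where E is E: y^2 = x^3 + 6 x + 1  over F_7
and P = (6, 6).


Compute successive multiples of P until we hit O:
  1P = (6, 6)
  2P = (3, 5)
  3P = (2, 0)
  4P = (3, 2)
  5P = (6, 1)
  6P = O

ord(P) = 6


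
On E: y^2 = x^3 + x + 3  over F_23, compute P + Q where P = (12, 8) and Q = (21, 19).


P != Q, so use the chord formula.
s = (y2 - y1) / (x2 - x1) = (11) / (9) mod 23 = 14
x3 = s^2 - x1 - x2 mod 23 = 14^2 - 12 - 21 = 2
y3 = s (x1 - x3) - y1 mod 23 = 14 * (12 - 2) - 8 = 17

P + Q = (2, 17)


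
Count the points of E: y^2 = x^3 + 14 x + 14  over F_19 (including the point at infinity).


For each x in F_19, count y with y^2 = x^3 + 14 x + 14 mod 19:
  x = 3: RHS = 7, y in [8, 11]  -> 2 point(s)
  x = 4: RHS = 1, y in [1, 18]  -> 2 point(s)
  x = 5: RHS = 0, y in [0]  -> 1 point(s)
  x = 8: RHS = 11, y in [7, 12]  -> 2 point(s)
  x = 11: RHS = 17, y in [6, 13]  -> 2 point(s)
  x = 14: RHS = 9, y in [3, 16]  -> 2 point(s)
  x = 17: RHS = 16, y in [4, 15]  -> 2 point(s)
Affine points: 13. Add the point at infinity: total = 14.

#E(F_19) = 14


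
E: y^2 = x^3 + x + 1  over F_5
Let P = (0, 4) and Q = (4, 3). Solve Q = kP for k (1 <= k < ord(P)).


Enumerate multiples of P until we hit Q = (4, 3):
  1P = (0, 4)
  2P = (4, 3)
Match found at i = 2.

k = 2


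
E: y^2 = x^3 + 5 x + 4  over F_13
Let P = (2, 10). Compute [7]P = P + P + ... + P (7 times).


k = 7 = 111_2 (binary, LSB first: 111)
Double-and-add from P = (2, 10):
  bit 0 = 1: acc = O + (2, 10) = (2, 10)
  bit 1 = 1: acc = (2, 10) + (8, 7) = (0, 2)
  bit 2 = 1: acc = (0, 2) + (1, 7) = (11, 8)

7P = (11, 8)


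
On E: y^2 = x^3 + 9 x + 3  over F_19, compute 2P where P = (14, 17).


Doubling: s = (3 x1^2 + a) / (2 y1)
s = (3*14^2 + 9) / (2*17) mod 19 = 17
x3 = s^2 - 2 x1 mod 19 = 17^2 - 2*14 = 14
y3 = s (x1 - x3) - y1 mod 19 = 17 * (14 - 14) - 17 = 2

2P = (14, 2)


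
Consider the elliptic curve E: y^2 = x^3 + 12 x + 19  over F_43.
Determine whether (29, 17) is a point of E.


Check whether y^2 = x^3 + 12 x + 19 (mod 43) for (x, y) = (29, 17).
LHS: y^2 = 17^2 mod 43 = 31
RHS: x^3 + 12 x + 19 = 29^3 + 12*29 + 19 mod 43 = 31
LHS = RHS

Yes, on the curve


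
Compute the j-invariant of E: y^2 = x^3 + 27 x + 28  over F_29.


Delta = -16(4 a^3 + 27 b^2) mod 29 = 22
-1728 * (4 a)^3 = -1728 * (4*27)^3 mod 29 = 4
j = 4 * 22^(-1) mod 29 = 16

j = 16 (mod 29)


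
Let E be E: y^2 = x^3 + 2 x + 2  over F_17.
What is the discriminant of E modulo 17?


4 a^3 + 27 b^2 = 4*2^3 + 27*2^2 = 32 + 108 = 140
Delta = -16 * (140) = -2240
Delta mod 17 = 4

Delta = 4 (mod 17)


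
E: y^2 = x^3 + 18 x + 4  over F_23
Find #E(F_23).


For each x in F_23, count y with y^2 = x^3 + 18 x + 4 mod 23:
  x = 0: RHS = 4, y in [2, 21]  -> 2 point(s)
  x = 1: RHS = 0, y in [0]  -> 1 point(s)
  x = 2: RHS = 2, y in [5, 18]  -> 2 point(s)
  x = 3: RHS = 16, y in [4, 19]  -> 2 point(s)
  x = 4: RHS = 2, y in [5, 18]  -> 2 point(s)
  x = 5: RHS = 12, y in [9, 14]  -> 2 point(s)
  x = 6: RHS = 6, y in [11, 12]  -> 2 point(s)
  x = 7: RHS = 13, y in [6, 17]  -> 2 point(s)
  x = 8: RHS = 16, y in [4, 19]  -> 2 point(s)
  x = 12: RHS = 16, y in [4, 19]  -> 2 point(s)
  x = 16: RHS = 18, y in [8, 15]  -> 2 point(s)
  x = 17: RHS = 2, y in [5, 18]  -> 2 point(s)
  x = 19: RHS = 6, y in [11, 12]  -> 2 point(s)
  x = 21: RHS = 6, y in [11, 12]  -> 2 point(s)
  x = 22: RHS = 8, y in [10, 13]  -> 2 point(s)
Affine points: 29. Add the point at infinity: total = 30.

#E(F_23) = 30


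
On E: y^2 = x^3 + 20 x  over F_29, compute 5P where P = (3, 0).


k = 5 = 101_2 (binary, LSB first: 101)
Double-and-add from P = (3, 0):
  bit 0 = 1: acc = O + (3, 0) = (3, 0)
  bit 1 = 0: acc unchanged = (3, 0)
  bit 2 = 1: acc = (3, 0) + O = (3, 0)

5P = (3, 0)


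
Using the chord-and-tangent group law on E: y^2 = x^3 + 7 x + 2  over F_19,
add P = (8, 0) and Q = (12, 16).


P != Q, so use the chord formula.
s = (y2 - y1) / (x2 - x1) = (16) / (4) mod 19 = 4
x3 = s^2 - x1 - x2 mod 19 = 4^2 - 8 - 12 = 15
y3 = s (x1 - x3) - y1 mod 19 = 4 * (8 - 15) - 0 = 10

P + Q = (15, 10)


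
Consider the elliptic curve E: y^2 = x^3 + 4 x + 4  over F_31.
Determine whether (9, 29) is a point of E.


Check whether y^2 = x^3 + 4 x + 4 (mod 31) for (x, y) = (9, 29).
LHS: y^2 = 29^2 mod 31 = 4
RHS: x^3 + 4 x + 4 = 9^3 + 4*9 + 4 mod 31 = 25
LHS != RHS

No, not on the curve


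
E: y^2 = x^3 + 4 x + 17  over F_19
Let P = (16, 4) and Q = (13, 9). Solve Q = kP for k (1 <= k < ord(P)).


Enumerate multiples of P until we hit Q = (13, 9):
  1P = (16, 4)
  2P = (13, 10)
  3P = (13, 9)
Match found at i = 3.

k = 3


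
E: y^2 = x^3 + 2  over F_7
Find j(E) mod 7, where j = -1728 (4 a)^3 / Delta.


Delta = -16(4 a^3 + 27 b^2) mod 7 = 1
-1728 * (4 a)^3 = -1728 * (4*0)^3 mod 7 = 0
j = 0 * 1^(-1) mod 7 = 0

j = 0 (mod 7)


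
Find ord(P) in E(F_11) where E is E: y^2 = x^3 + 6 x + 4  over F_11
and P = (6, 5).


Compute successive multiples of P until we hit O:
  1P = (6, 5)
  2P = (4, 9)
  3P = (5, 4)
  4P = (1, 0)
  5P = (5, 7)
  6P = (4, 2)
  7P = (6, 6)
  8P = O

ord(P) = 8


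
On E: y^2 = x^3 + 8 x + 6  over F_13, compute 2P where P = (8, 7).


Doubling: s = (3 x1^2 + a) / (2 y1)
s = (3*8^2 + 8) / (2*7) mod 13 = 5
x3 = s^2 - 2 x1 mod 13 = 5^2 - 2*8 = 9
y3 = s (x1 - x3) - y1 mod 13 = 5 * (8 - 9) - 7 = 1

2P = (9, 1)


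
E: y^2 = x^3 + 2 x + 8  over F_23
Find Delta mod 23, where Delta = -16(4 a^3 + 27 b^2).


4 a^3 + 27 b^2 = 4*2^3 + 27*8^2 = 32 + 1728 = 1760
Delta = -16 * (1760) = -28160
Delta mod 23 = 15

Delta = 15 (mod 23)


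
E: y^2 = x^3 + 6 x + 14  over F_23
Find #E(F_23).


For each x in F_23, count y with y^2 = x^3 + 6 x + 14 mod 23:
  x = 3: RHS = 13, y in [6, 17]  -> 2 point(s)
  x = 5: RHS = 8, y in [10, 13]  -> 2 point(s)
  x = 6: RHS = 13, y in [6, 17]  -> 2 point(s)
  x = 7: RHS = 8, y in [10, 13]  -> 2 point(s)
  x = 10: RHS = 16, y in [4, 19]  -> 2 point(s)
  x = 11: RHS = 8, y in [10, 13]  -> 2 point(s)
  x = 13: RHS = 12, y in [9, 14]  -> 2 point(s)
  x = 14: RHS = 13, y in [6, 17]  -> 2 point(s)
  x = 15: RHS = 6, y in [11, 12]  -> 2 point(s)
  x = 19: RHS = 18, y in [8, 15]  -> 2 point(s)
Affine points: 20. Add the point at infinity: total = 21.

#E(F_23) = 21


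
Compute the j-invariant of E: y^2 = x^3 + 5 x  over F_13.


Delta = -16(4 a^3 + 27 b^2) mod 13 = 8
-1728 * (4 a)^3 = -1728 * (4*5)^3 mod 13 = 5
j = 5 * 8^(-1) mod 13 = 12

j = 12 (mod 13)


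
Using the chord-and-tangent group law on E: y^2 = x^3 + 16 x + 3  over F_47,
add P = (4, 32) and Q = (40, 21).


P != Q, so use the chord formula.
s = (y2 - y1) / (x2 - x1) = (36) / (36) mod 47 = 1
x3 = s^2 - x1 - x2 mod 47 = 1^2 - 4 - 40 = 4
y3 = s (x1 - x3) - y1 mod 47 = 1 * (4 - 4) - 32 = 15

P + Q = (4, 15)


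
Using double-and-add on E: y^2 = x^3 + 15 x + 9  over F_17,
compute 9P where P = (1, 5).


k = 9 = 1001_2 (binary, LSB first: 1001)
Double-and-add from P = (1, 5):
  bit 0 = 1: acc = O + (1, 5) = (1, 5)
  bit 1 = 0: acc unchanged = (1, 5)
  bit 2 = 0: acc unchanged = (1, 5)
  bit 3 = 1: acc = (1, 5) + (0, 14) = (12, 9)

9P = (12, 9)


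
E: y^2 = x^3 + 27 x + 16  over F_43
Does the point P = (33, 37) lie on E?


Check whether y^2 = x^3 + 27 x + 16 (mod 43) for (x, y) = (33, 37).
LHS: y^2 = 37^2 mod 43 = 36
RHS: x^3 + 27 x + 16 = 33^3 + 27*33 + 16 mod 43 = 36
LHS = RHS

Yes, on the curve


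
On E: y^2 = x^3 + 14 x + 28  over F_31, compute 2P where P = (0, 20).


Doubling: s = (3 x1^2 + a) / (2 y1)
s = (3*0^2 + 14) / (2*20) mod 31 = 5
x3 = s^2 - 2 x1 mod 31 = 5^2 - 2*0 = 25
y3 = s (x1 - x3) - y1 mod 31 = 5 * (0 - 25) - 20 = 10

2P = (25, 10)


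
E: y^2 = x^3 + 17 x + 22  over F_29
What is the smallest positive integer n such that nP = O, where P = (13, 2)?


Compute successive multiples of P until we hit O:
  1P = (13, 2)
  2P = (25, 21)
  3P = (7, 22)
  4P = (4, 26)
  5P = (3, 10)
  6P = (9, 18)
  7P = (23, 9)
  8P = (28, 2)
  ... (continuing to 28P)
  28P = O

ord(P) = 28


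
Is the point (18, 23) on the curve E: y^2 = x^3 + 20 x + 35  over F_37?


Check whether y^2 = x^3 + 20 x + 35 (mod 37) for (x, y) = (18, 23).
LHS: y^2 = 23^2 mod 37 = 11
RHS: x^3 + 20 x + 35 = 18^3 + 20*18 + 35 mod 37 = 11
LHS = RHS

Yes, on the curve


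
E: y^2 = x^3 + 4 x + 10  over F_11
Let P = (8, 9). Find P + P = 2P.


Doubling: s = (3 x1^2 + a) / (2 y1)
s = (3*8^2 + 4) / (2*9) mod 11 = 6
x3 = s^2 - 2 x1 mod 11 = 6^2 - 2*8 = 9
y3 = s (x1 - x3) - y1 mod 11 = 6 * (8 - 9) - 9 = 7

2P = (9, 7)


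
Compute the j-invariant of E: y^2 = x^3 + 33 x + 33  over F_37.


Delta = -16(4 a^3 + 27 b^2) mod 37 = 33
-1728 * (4 a)^3 = -1728 * (4*33)^3 mod 37 = 10
j = 10 * 33^(-1) mod 37 = 16

j = 16 (mod 37)


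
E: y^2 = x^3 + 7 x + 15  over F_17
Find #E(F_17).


For each x in F_17, count y with y^2 = x^3 + 7 x + 15 mod 17:
  x = 0: RHS = 15, y in [7, 10]  -> 2 point(s)
  x = 6: RHS = 1, y in [1, 16]  -> 2 point(s)
  x = 7: RHS = 16, y in [4, 13]  -> 2 point(s)
  x = 9: RHS = 8, y in [5, 12]  -> 2 point(s)
  x = 12: RHS = 8, y in [5, 12]  -> 2 point(s)
  x = 13: RHS = 8, y in [5, 12]  -> 2 point(s)
  x = 14: RHS = 1, y in [1, 16]  -> 2 point(s)
Affine points: 14. Add the point at infinity: total = 15.

#E(F_17) = 15


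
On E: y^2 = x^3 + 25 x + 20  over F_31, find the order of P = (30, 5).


Compute successive multiples of P until we hit O:
  1P = (30, 5)
  2P = (21, 14)
  3P = (12, 8)
  4P = (14, 13)
  5P = (26, 24)
  6P = (15, 9)
  7P = (19, 21)
  8P = (0, 19)
  ... (continuing to 28P)
  28P = O

ord(P) = 28


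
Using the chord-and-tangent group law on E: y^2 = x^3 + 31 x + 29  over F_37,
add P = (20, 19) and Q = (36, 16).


P != Q, so use the chord formula.
s = (y2 - y1) / (x2 - x1) = (34) / (16) mod 37 = 16
x3 = s^2 - x1 - x2 mod 37 = 16^2 - 20 - 36 = 15
y3 = s (x1 - x3) - y1 mod 37 = 16 * (20 - 15) - 19 = 24

P + Q = (15, 24)


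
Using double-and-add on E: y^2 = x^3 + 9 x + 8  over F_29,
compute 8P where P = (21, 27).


k = 8 = 1000_2 (binary, LSB first: 0001)
Double-and-add from P = (21, 27):
  bit 0 = 0: acc unchanged = O
  bit 1 = 0: acc unchanged = O
  bit 2 = 0: acc unchanged = O
  bit 3 = 1: acc = O + (23, 17) = (23, 17)

8P = (23, 17)


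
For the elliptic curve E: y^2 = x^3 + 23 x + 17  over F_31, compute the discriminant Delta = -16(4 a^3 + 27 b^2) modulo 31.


4 a^3 + 27 b^2 = 4*23^3 + 27*17^2 = 48668 + 7803 = 56471
Delta = -16 * (56471) = -903536
Delta mod 31 = 21

Delta = 21 (mod 31)


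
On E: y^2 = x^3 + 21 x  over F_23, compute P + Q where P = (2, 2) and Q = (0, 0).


P != Q, so use the chord formula.
s = (y2 - y1) / (x2 - x1) = (21) / (21) mod 23 = 1
x3 = s^2 - x1 - x2 mod 23 = 1^2 - 2 - 0 = 22
y3 = s (x1 - x3) - y1 mod 23 = 1 * (2 - 22) - 2 = 1

P + Q = (22, 1)


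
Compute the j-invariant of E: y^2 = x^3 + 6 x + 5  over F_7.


Delta = -16(4 a^3 + 27 b^2) mod 7 = 2
-1728 * (4 a)^3 = -1728 * (4*6)^3 mod 7 = 6
j = 6 * 2^(-1) mod 7 = 3

j = 3 (mod 7)


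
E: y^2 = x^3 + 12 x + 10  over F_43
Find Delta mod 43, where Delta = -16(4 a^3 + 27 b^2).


4 a^3 + 27 b^2 = 4*12^3 + 27*10^2 = 6912 + 2700 = 9612
Delta = -16 * (9612) = -153792
Delta mod 43 = 19

Delta = 19 (mod 43)


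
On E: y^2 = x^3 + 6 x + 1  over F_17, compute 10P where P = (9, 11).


k = 10 = 1010_2 (binary, LSB first: 0101)
Double-and-add from P = (9, 11):
  bit 0 = 0: acc unchanged = O
  bit 1 = 1: acc = O + (12, 13) = (12, 13)
  bit 2 = 0: acc unchanged = (12, 13)
  bit 3 = 1: acc = (12, 13) + (4, 2) = (9, 6)

10P = (9, 6)


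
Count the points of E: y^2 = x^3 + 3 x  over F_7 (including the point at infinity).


For each x in F_7, count y with y^2 = x^3 + 3 x + 0 mod 7:
  x = 0: RHS = 0, y in [0]  -> 1 point(s)
  x = 1: RHS = 4, y in [2, 5]  -> 2 point(s)
  x = 2: RHS = 0, y in [0]  -> 1 point(s)
  x = 3: RHS = 1, y in [1, 6]  -> 2 point(s)
  x = 5: RHS = 0, y in [0]  -> 1 point(s)
Affine points: 7. Add the point at infinity: total = 8.

#E(F_7) = 8


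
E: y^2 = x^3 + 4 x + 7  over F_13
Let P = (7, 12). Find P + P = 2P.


Doubling: s = (3 x1^2 + a) / (2 y1)
s = (3*7^2 + 4) / (2*12) mod 13 = 9
x3 = s^2 - 2 x1 mod 13 = 9^2 - 2*7 = 2
y3 = s (x1 - x3) - y1 mod 13 = 9 * (7 - 2) - 12 = 7

2P = (2, 7)


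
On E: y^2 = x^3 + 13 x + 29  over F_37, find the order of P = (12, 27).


Compute successive multiples of P until we hit O:
  1P = (12, 27)
  2P = (34, 0)
  3P = (12, 10)
  4P = O

ord(P) = 4


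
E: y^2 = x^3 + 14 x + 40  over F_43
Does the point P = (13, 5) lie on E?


Check whether y^2 = x^3 + 14 x + 40 (mod 43) for (x, y) = (13, 5).
LHS: y^2 = 5^2 mod 43 = 25
RHS: x^3 + 14 x + 40 = 13^3 + 14*13 + 40 mod 43 = 11
LHS != RHS

No, not on the curve


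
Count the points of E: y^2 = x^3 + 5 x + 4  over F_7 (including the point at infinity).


For each x in F_7, count y with y^2 = x^3 + 5 x + 4 mod 7:
  x = 0: RHS = 4, y in [2, 5]  -> 2 point(s)
  x = 2: RHS = 1, y in [1, 6]  -> 2 point(s)
  x = 3: RHS = 4, y in [2, 5]  -> 2 point(s)
  x = 4: RHS = 4, y in [2, 5]  -> 2 point(s)
  x = 5: RHS = 0, y in [0]  -> 1 point(s)
Affine points: 9. Add the point at infinity: total = 10.

#E(F_7) = 10


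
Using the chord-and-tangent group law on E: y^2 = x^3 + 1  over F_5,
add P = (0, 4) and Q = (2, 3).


P != Q, so use the chord formula.
s = (y2 - y1) / (x2 - x1) = (4) / (2) mod 5 = 2
x3 = s^2 - x1 - x2 mod 5 = 2^2 - 0 - 2 = 2
y3 = s (x1 - x3) - y1 mod 5 = 2 * (0 - 2) - 4 = 2

P + Q = (2, 2)


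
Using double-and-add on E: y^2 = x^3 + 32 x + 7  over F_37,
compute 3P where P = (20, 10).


k = 3 = 11_2 (binary, LSB first: 11)
Double-and-add from P = (20, 10):
  bit 0 = 1: acc = O + (20, 10) = (20, 10)
  bit 1 = 1: acc = (20, 10) + (22, 0) = (20, 27)

3P = (20, 27)


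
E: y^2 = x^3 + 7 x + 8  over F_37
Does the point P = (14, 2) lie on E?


Check whether y^2 = x^3 + 7 x + 8 (mod 37) for (x, y) = (14, 2).
LHS: y^2 = 2^2 mod 37 = 4
RHS: x^3 + 7 x + 8 = 14^3 + 7*14 + 8 mod 37 = 1
LHS != RHS

No, not on the curve


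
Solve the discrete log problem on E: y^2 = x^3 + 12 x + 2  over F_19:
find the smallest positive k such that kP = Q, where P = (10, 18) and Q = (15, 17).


Enumerate multiples of P until we hit Q = (15, 17):
  1P = (10, 18)
  2P = (15, 2)
  3P = (5, 4)
  4P = (5, 15)
  5P = (15, 17)
Match found at i = 5.

k = 5


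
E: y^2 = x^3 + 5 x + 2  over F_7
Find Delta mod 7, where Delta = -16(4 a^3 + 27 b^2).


4 a^3 + 27 b^2 = 4*5^3 + 27*2^2 = 500 + 108 = 608
Delta = -16 * (608) = -9728
Delta mod 7 = 2

Delta = 2 (mod 7)


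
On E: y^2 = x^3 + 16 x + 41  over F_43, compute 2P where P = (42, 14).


Doubling: s = (3 x1^2 + a) / (2 y1)
s = (3*42^2 + 16) / (2*14) mod 43 = 36
x3 = s^2 - 2 x1 mod 43 = 36^2 - 2*42 = 8
y3 = s (x1 - x3) - y1 mod 43 = 36 * (42 - 8) - 14 = 6

2P = (8, 6)


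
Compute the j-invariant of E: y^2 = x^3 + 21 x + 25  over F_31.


Delta = -16(4 a^3 + 27 b^2) mod 31 = 26
-1728 * (4 a)^3 = -1728 * (4*21)^3 mod 31 = 27
j = 27 * 26^(-1) mod 31 = 7

j = 7 (mod 31)


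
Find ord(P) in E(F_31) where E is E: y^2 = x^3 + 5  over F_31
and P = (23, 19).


Compute successive multiples of P until we hit O:
  1P = (23, 19)
  2P = (18, 3)
  3P = (30, 2)
  4P = (13, 1)
  5P = (28, 3)
  6P = (20, 21)
  7P = (16, 28)
  8P = (12, 20)
  ... (continuing to 39P)
  39P = O

ord(P) = 39


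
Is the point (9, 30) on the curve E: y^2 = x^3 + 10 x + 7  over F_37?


Check whether y^2 = x^3 + 10 x + 7 (mod 37) for (x, y) = (9, 30).
LHS: y^2 = 30^2 mod 37 = 12
RHS: x^3 + 10 x + 7 = 9^3 + 10*9 + 7 mod 37 = 12
LHS = RHS

Yes, on the curve


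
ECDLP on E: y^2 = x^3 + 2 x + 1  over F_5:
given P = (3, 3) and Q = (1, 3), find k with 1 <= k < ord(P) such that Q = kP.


Enumerate multiples of P until we hit Q = (1, 3):
  1P = (3, 3)
  2P = (0, 4)
  3P = (1, 3)
Match found at i = 3.

k = 3


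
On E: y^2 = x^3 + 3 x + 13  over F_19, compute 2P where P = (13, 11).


Doubling: s = (3 x1^2 + a) / (2 y1)
s = (3*13^2 + 3) / (2*11) mod 19 = 18
x3 = s^2 - 2 x1 mod 19 = 18^2 - 2*13 = 13
y3 = s (x1 - x3) - y1 mod 19 = 18 * (13 - 13) - 11 = 8

2P = (13, 8)


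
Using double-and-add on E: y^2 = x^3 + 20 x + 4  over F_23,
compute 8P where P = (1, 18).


k = 8 = 1000_2 (binary, LSB first: 0001)
Double-and-add from P = (1, 18):
  bit 0 = 0: acc unchanged = O
  bit 1 = 0: acc unchanged = O
  bit 2 = 0: acc unchanged = O
  bit 3 = 1: acc = O + (21, 18) = (21, 18)

8P = (21, 18)


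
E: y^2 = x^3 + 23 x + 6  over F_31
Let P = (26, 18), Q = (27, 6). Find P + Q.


P != Q, so use the chord formula.
s = (y2 - y1) / (x2 - x1) = (19) / (1) mod 31 = 19
x3 = s^2 - x1 - x2 mod 31 = 19^2 - 26 - 27 = 29
y3 = s (x1 - x3) - y1 mod 31 = 19 * (26 - 29) - 18 = 18

P + Q = (29, 18)


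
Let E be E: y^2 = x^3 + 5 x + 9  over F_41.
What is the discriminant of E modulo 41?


4 a^3 + 27 b^2 = 4*5^3 + 27*9^2 = 500 + 2187 = 2687
Delta = -16 * (2687) = -42992
Delta mod 41 = 17

Delta = 17 (mod 41)


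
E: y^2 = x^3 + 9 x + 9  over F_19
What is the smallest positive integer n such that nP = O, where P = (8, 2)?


Compute successive multiples of P until we hit O:
  1P = (8, 2)
  2P = (7, 15)
  3P = (2, 15)
  4P = (10, 15)
  5P = (10, 4)
  6P = (2, 4)
  7P = (7, 4)
  8P = (8, 17)
  ... (continuing to 9P)
  9P = O

ord(P) = 9


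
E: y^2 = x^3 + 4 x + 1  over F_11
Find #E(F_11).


For each x in F_11, count y with y^2 = x^3 + 4 x + 1 mod 11:
  x = 0: RHS = 1, y in [1, 10]  -> 2 point(s)
  x = 4: RHS = 4, y in [2, 9]  -> 2 point(s)
  x = 5: RHS = 3, y in [5, 6]  -> 2 point(s)
  x = 7: RHS = 9, y in [3, 8]  -> 2 point(s)
Affine points: 8. Add the point at infinity: total = 9.

#E(F_11) = 9


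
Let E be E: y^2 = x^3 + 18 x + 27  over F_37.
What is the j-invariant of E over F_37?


Delta = -16(4 a^3 + 27 b^2) mod 37 = 24
-1728 * (4 a)^3 = -1728 * (4*18)^3 mod 37 = 23
j = 23 * 24^(-1) mod 37 = 21

j = 21 (mod 37)


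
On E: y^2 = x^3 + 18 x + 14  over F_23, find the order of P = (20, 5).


Compute successive multiples of P until we hit O:
  1P = (20, 5)
  2P = (9, 10)
  3P = (2, 14)
  4P = (7, 0)
  5P = (2, 9)
  6P = (9, 13)
  7P = (20, 18)
  8P = O

ord(P) = 8


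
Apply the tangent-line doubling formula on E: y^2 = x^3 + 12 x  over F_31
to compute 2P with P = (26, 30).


Doubling: s = (3 x1^2 + a) / (2 y1)
s = (3*26^2 + 12) / (2*30) mod 31 = 3
x3 = s^2 - 2 x1 mod 31 = 3^2 - 2*26 = 19
y3 = s (x1 - x3) - y1 mod 31 = 3 * (26 - 19) - 30 = 22

2P = (19, 22)


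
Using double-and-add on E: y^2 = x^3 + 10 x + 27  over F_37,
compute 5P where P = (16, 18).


k = 5 = 101_2 (binary, LSB first: 101)
Double-and-add from P = (16, 18):
  bit 0 = 1: acc = O + (16, 18) = (16, 18)
  bit 1 = 0: acc unchanged = (16, 18)
  bit 2 = 1: acc = (16, 18) + (36, 4) = (31, 11)

5P = (31, 11)
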